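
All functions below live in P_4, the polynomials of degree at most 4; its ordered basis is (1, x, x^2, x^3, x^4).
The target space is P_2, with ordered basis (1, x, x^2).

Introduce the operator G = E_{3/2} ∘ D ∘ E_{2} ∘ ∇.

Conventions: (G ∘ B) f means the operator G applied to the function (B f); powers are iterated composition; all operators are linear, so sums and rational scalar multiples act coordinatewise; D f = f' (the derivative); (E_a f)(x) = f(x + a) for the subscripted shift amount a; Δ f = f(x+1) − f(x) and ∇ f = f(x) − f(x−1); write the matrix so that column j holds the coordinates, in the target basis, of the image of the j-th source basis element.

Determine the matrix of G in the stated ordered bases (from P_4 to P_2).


image of 1: 0
image of x: 0
image of x^2: 2
image of x^3: 6x + 18
image of x^4: 12x^2 + 72x + 109
each image's coordinates form column j of the matrix

the matrix is [[0, 0, 2, 18, 109]; [0, 0, 0, 6, 72]; [0, 0, 0, 0, 12]] (rows listed top to bottom)


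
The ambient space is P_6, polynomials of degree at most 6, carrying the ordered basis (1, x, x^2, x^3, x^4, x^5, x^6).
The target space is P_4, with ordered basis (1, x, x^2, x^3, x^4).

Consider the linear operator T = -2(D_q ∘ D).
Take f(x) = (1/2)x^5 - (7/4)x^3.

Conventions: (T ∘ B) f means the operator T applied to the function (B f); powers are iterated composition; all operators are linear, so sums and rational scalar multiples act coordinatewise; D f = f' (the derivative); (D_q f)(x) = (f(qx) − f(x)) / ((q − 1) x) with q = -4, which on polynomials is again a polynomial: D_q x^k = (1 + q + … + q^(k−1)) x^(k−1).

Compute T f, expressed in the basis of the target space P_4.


the result is g(x) = 255x^3 - (63/2)x

D f = (5/2)x^4 - (21/4)x^2
D_q D f = -(255/2)x^3 + (63/4)x
(-2(D_q ∘ D)) f = 255x^3 - (63/2)x


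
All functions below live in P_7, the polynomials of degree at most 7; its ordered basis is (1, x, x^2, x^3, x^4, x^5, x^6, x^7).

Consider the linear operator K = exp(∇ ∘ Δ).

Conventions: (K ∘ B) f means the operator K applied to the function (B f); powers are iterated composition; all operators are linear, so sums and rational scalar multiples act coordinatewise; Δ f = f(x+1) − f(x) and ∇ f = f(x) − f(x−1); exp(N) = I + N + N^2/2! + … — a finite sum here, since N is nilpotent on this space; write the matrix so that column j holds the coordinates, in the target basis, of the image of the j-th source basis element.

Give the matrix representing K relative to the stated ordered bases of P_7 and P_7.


image of 1: 1
image of x: x
image of x^2: x^2 + 2
image of x^3: x^3 + 6x
image of x^4: x^4 + 12x^2 + 14
image of x^5: x^5 + 20x^3 + 70x
image of x^6: x^6 + 30x^4 + 210x^2 + 182
image of x^7: x^7 + 42x^5 + 490x^3 + 1274x
each image's coordinates form column j of the matrix

the matrix is [[1, 0, 2, 0, 14, 0, 182, 0]; [0, 1, 0, 6, 0, 70, 0, 1274]; [0, 0, 1, 0, 12, 0, 210, 0]; [0, 0, 0, 1, 0, 20, 0, 490]; [0, 0, 0, 0, 1, 0, 30, 0]; [0, 0, 0, 0, 0, 1, 0, 42]; [0, 0, 0, 0, 0, 0, 1, 0]; [0, 0, 0, 0, 0, 0, 0, 1]] (rows listed top to bottom)


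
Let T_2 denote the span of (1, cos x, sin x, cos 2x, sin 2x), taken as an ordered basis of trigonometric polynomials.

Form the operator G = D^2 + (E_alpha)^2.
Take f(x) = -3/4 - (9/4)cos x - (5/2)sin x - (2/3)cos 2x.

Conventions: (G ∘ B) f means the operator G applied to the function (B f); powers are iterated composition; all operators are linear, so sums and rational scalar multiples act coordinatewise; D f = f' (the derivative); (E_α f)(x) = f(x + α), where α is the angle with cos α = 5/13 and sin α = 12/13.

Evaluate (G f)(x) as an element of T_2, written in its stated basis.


D f = -(5/2)cos x + (9/4)sin x + (4/3)sin 2x
D D f = (9/4)cos x + (5/2)sin x + (8/3)cos 2x
E_alpha f = -3/4 - (165/52)cos x + (29/26)sin x + (238/507)cos 2x + (80/169)sin 2x
E_alpha E_alpha f = -3/4 - (129/676)cos x + (1135/338)sin x + (478/85683)cos 2x - (19040/28561)sin 2x
(D^2 + (E_alpha)^2) f = -3/4 + (348/169)cos x + (990/169)sin x + (76322/28561)cos 2x - (19040/28561)sin 2x

the result is g(x) = -3/4 + (348/169)cos x + (990/169)sin x + (76322/28561)cos 2x - (19040/28561)sin 2x


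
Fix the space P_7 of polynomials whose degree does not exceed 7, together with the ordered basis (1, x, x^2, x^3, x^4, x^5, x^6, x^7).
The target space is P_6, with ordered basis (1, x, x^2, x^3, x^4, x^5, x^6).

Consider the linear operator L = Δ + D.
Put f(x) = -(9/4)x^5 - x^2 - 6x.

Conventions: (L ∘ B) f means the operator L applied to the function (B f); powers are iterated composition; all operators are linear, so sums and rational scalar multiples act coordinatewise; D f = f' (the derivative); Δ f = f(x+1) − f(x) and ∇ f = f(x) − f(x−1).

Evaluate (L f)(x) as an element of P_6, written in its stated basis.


the image equals g(x) = -(45/2)x^4 - (45/2)x^3 - (45/2)x^2 - (61/4)x - 61/4

Δ f = -(45/4)x^4 - (45/2)x^3 - (45/2)x^2 - (53/4)x - 37/4
D f = -(45/4)x^4 - 2x - 6
(Δ + D) f = -(45/2)x^4 - (45/2)x^3 - (45/2)x^2 - (61/4)x - 61/4


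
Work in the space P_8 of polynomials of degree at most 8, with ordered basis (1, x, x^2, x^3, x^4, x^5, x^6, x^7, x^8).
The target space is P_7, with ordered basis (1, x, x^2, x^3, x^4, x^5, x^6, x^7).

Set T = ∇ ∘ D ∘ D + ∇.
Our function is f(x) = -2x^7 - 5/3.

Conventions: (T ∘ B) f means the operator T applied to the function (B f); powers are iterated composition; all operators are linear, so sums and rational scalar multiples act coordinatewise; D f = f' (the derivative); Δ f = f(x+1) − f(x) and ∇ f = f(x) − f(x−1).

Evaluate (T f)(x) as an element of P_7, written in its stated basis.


the image equals g(x) = -14x^6 + 42x^5 - 490x^4 + 910x^3 - 882x^2 + 434x - 86

D f = -14x^6
D D f = -84x^5
∇ D D f = -420x^4 + 840x^3 - 840x^2 + 420x - 84
∇ f = -14x^6 + 42x^5 - 70x^4 + 70x^3 - 42x^2 + 14x - 2
(∇ ∘ D ∘ D + ∇) f = -14x^6 + 42x^5 - 490x^4 + 910x^3 - 882x^2 + 434x - 86


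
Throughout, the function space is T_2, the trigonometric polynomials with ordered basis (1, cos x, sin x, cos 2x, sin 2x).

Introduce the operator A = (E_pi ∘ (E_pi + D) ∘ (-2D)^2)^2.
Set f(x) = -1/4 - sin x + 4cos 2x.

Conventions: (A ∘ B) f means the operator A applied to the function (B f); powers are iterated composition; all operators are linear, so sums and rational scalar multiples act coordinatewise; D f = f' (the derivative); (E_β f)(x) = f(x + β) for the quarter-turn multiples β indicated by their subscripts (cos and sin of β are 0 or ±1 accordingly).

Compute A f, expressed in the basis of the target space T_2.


g(x) = 32cos x - 3072cos 2x - 4096sin 2x

D f = -cos x - 8sin 2x
(-2D) f = 2cos x + 16sin 2x
D (-2D) f = -2sin x + 32cos 2x
(-2D) (-2D) f = 4sin x - 64cos 2x
E_pi (-2D)^2 f = -4sin x - 64cos 2x
D (-2D)^2 f = 4cos x + 128sin 2x
(E_pi + D) (-2D)^2 f = 4cos x - 4sin x - 64cos 2x + 128sin 2x
E_pi (E_pi + D) (-2D)^2 f = -4cos x + 4sin x - 64cos 2x + 128sin 2x
D (E_pi ∘ (E_pi + D) ∘ (-2D)^2) f = 4cos x + 4sin x + 256cos 2x + 128sin 2x
(-2D) (E_pi ∘ (E_pi + D) ∘ (-2D)^2) f = -8cos x - 8sin x - 512cos 2x - 256sin 2x
D (-2D) (E_pi ∘ (E_pi + D) ∘ (-2D)^2) f = -8cos x + 8sin x - 512cos 2x + 1024sin 2x
(-2D) (-2D) (E_pi ∘ (E_pi + D) ∘ (-2D)^2) f = 16cos x - 16sin x + 1024cos 2x - 2048sin 2x
E_pi (-2D)^2 (E_pi ∘ (E_pi + D) ∘ (-2D)^2) f = -16cos x + 16sin x + 1024cos 2x - 2048sin 2x
D (-2D)^2 (E_pi ∘ (E_pi + D) ∘ (-2D)^2) f = -16cos x - 16sin x - 4096cos 2x - 2048sin 2x
(E_pi + D) (-2D)^2 (E_pi ∘ (E_pi + D) ∘ (-2D)^2) f = -32cos x - 3072cos 2x - 4096sin 2x
E_pi (E_pi + D) (-2D)^2 (E_pi ∘ (E_pi + D) ∘ (-2D)^2) f = 32cos x - 3072cos 2x - 4096sin 2x


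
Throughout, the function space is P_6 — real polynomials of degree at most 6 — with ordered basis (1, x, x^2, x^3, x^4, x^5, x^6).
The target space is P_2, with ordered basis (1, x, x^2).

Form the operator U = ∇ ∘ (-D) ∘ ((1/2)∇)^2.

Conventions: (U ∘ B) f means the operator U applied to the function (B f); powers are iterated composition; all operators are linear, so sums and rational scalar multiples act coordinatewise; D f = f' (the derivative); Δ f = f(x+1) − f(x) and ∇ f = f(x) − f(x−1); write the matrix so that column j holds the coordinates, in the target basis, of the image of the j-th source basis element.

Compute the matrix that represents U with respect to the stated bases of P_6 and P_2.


image of 1: 0
image of x: 0
image of x^2: 0
image of x^3: 0
image of x^4: -6
image of x^5: -30x + 45
image of x^6: -90x^2 + 270x - 225
each image's coordinates form column j of the matrix

the matrix is [[0, 0, 0, 0, -6, 45, -225]; [0, 0, 0, 0, 0, -30, 270]; [0, 0, 0, 0, 0, 0, -90]] (rows listed top to bottom)


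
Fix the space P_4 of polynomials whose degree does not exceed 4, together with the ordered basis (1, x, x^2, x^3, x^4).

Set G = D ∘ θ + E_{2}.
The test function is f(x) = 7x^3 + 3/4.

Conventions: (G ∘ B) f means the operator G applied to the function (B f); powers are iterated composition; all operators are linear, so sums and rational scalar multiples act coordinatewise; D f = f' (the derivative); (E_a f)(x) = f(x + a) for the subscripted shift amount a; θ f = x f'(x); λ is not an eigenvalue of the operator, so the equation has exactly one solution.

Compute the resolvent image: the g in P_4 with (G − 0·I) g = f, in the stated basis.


g(x) = 7x^3 - 105x^2 + 756x - 7613/4

write g with unknown coordinates in the stated basis and equate coefficients in (G − 0·I) g = f
solving from the highest basis element down gives g = 7x^3 - 105x^2 + 756x - 7613/4
check: G g = 7x^3 + 3/4
so G g − 0·g = 7x^3 + 3/4 = f ✓


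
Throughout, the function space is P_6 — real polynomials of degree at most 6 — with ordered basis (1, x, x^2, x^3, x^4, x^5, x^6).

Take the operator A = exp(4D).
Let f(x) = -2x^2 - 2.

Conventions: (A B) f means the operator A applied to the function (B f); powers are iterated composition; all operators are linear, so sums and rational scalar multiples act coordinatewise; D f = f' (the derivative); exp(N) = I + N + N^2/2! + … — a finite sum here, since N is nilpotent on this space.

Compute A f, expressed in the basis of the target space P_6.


order-1 term: -16x
order-2 term: -32
the series for exp(4D) f terminates at order 2
exp(4D) f = -2x^2 - 16x - 34

g(x) = -2x^2 - 16x - 34


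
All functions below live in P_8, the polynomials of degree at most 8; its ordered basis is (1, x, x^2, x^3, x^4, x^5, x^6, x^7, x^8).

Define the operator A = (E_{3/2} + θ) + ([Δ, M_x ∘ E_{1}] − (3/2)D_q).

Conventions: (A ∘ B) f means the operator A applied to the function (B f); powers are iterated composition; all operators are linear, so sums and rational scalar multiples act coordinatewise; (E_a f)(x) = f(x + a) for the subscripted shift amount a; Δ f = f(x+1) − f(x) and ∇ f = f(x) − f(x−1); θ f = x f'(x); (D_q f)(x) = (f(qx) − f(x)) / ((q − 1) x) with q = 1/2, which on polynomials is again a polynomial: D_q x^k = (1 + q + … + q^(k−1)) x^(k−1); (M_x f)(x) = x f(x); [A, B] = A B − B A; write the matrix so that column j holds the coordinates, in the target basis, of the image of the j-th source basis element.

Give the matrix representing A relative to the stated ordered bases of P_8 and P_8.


the matrix is [[2, 2, 25/4, 91/8, 337/16, 1267/32, 4825/64, 18571/128, 72097/256]; [0, 3, 19/4, 75/4, 91/2, 1685/16, 3801/16, 33775/64, 18571/16]; [0, 0, 4, 63/8, 75/2, 455/4, 5055/16, 26607/32, 33775/16]; [0, 0, 0, 5, 179/16, 125/2, 455/2, 11795/16, 8869/4]; [0, 0, 0, 0, 6, 467/32, 375/4, 3185/8, 11795/8]; [0, 0, 0, 0, 0, 7, 1155/64, 525/4, 637]; [0, 0, 0, 0, 0, 0, 8, 2755/128, 175]; [0, 0, 0, 0, 0, 0, 0, 9, 6403/256]; [0, 0, 0, 0, 0, 0, 0, 0, 10]] (rows listed top to bottom)

image of 1: 2
image of x: 3x + 2
image of x^2: 4x^2 + (19/4)x + 25/4
image of x^3: 5x^3 + (63/8)x^2 + (75/4)x + 91/8
image of x^4: 6x^4 + (179/16)x^3 + (75/2)x^2 + (91/2)x + 337/16
image of x^5: 7x^5 + (467/32)x^4 + (125/2)x^3 + (455/4)x^2 + (1685/16)x + 1267/32
image of x^6: 8x^6 + (1155/64)x^5 + (375/4)x^4 + (455/2)x^3 + (5055/16)x^2 + (3801/16)x + 4825/64
image of x^7: 9x^7 + (2755/128)x^6 + (525/4)x^5 + (3185/8)x^4 + (11795/16)x^3 + (26607/32)x^2 + (33775/64)x + 18571/128
image of x^8: 10x^8 + (6403/256)x^7 + 175x^6 + 637x^5 + (11795/8)x^4 + (8869/4)x^3 + (33775/16)x^2 + (18571/16)x + 72097/256
each image's coordinates form column j of the matrix


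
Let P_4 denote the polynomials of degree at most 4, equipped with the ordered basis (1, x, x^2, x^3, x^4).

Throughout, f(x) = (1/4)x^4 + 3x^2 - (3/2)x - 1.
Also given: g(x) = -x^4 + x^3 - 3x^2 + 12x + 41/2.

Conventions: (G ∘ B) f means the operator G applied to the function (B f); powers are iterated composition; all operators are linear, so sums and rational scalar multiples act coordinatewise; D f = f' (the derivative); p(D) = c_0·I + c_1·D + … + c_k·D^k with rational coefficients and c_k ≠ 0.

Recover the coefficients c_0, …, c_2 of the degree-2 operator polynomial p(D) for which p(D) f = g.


D^0 f = (1/4)x^4 + 3x^2 - (3/2)x - 1
D^1 f = x^3 + 6x - 3/2
D^2 f = 3x^2 + 6
matching coefficients of g against c_0 f + c_1 Df + … from the top degree down determines the c_i
solution: c_0 = -4, c_1 = 1, c_2 = 3

c_0 = -4, c_1 = 1, c_2 = 3


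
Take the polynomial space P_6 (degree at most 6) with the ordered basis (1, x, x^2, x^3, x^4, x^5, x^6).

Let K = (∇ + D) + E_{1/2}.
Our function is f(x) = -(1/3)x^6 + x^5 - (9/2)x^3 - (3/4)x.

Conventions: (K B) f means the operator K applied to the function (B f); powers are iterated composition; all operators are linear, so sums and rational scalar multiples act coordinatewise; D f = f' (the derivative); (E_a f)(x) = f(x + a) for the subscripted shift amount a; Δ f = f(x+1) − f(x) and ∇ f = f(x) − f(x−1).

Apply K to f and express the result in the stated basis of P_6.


∇ f = -2x^5 + 10x^4 - (50/3)x^3 + (3/2)x^2 + (13/2)x - 47/12
D f = -2x^5 + 5x^4 - (27/2)x^2 - 3/4
(∇ + D) f = -4x^5 + 15x^4 - (50/3)x^3 - 12x^2 + (13/2)x - 14/3
E_{1/2} f = -(1/3)x^6 + (5/4)x^4 - (17/6)x^3 - (93/16)x^2 - (31/8)x - 175/192
((∇ + D) + E_{1/2}) f = -(1/3)x^6 - 4x^5 + (65/4)x^4 - (39/2)x^3 - (285/16)x^2 + (21/8)x - 357/64

the result is g(x) = -(1/3)x^6 - 4x^5 + (65/4)x^4 - (39/2)x^3 - (285/16)x^2 + (21/8)x - 357/64


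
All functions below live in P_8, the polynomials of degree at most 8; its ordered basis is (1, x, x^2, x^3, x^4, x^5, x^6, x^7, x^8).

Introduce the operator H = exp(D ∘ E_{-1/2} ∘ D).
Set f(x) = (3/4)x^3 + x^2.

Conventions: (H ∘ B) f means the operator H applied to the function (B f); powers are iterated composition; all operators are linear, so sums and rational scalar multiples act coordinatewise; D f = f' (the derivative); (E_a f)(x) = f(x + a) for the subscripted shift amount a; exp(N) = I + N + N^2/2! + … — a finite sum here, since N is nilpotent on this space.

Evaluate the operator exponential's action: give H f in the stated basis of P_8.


order-1 term: (9/2)x - 1/4
the series for exp(D ∘ E_{-1/2} ∘ D) f terminates at order 1
exp(D ∘ E_{-1/2} ∘ D) f = (3/4)x^3 + x^2 + (9/2)x - 1/4

the result is g(x) = (3/4)x^3 + x^2 + (9/2)x - 1/4


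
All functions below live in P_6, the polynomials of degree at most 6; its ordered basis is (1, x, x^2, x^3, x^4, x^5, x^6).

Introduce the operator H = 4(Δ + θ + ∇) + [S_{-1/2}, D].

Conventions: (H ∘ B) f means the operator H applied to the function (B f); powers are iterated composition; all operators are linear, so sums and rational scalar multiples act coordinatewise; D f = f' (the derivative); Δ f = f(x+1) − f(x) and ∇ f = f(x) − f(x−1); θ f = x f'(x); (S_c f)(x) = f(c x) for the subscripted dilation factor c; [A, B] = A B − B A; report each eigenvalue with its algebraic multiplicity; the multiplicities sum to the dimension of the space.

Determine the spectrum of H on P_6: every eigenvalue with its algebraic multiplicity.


image of 1: 0
image of x: 4x + 19/2
image of x^2: 8x^2 + (29/2)x
image of x^3: 12x^3 + (201/8)x^2 + 8
image of x^4: 16x^4 + (125/4)x^3 + 32x
image of x^5: 20x^5 + (1295/32)x^4 + 80x^2 + 8
image of x^6: 24x^6 + (1527/32)x^5 + 160x^3 + 48x
the matrix is upper triangular; its diagonal is (0, 4, 8, 12, 16, 20, 24)
for a triangular matrix the eigenvalues are the diagonal entries, with algebraic multiplicity their repetition count

λ = 0 (multiplicity 1), λ = 4 (multiplicity 1), λ = 8 (multiplicity 1), λ = 12 (multiplicity 1), λ = 16 (multiplicity 1), λ = 20 (multiplicity 1), λ = 24 (multiplicity 1)


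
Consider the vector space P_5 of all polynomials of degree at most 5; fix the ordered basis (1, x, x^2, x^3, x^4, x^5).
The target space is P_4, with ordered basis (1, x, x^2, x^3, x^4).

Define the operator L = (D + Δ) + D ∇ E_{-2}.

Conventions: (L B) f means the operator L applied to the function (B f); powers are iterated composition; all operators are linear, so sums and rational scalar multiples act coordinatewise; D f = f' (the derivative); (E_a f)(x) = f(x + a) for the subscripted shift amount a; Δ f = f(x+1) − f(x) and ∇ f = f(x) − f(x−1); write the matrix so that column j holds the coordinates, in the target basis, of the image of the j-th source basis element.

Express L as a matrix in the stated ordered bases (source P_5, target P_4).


image of 1: 0
image of x: 2
image of x^2: 4x + 3
image of x^3: 6x^2 + 9x - 14
image of x^4: 8x^3 + 18x^2 - 56x + 77
image of x^5: 10x^4 + 30x^3 - 140x^2 + 385x - 324
each image's coordinates form column j of the matrix

the matrix is [[0, 2, 3, -14, 77, -324]; [0, 0, 4, 9, -56, 385]; [0, 0, 0, 6, 18, -140]; [0, 0, 0, 0, 8, 30]; [0, 0, 0, 0, 0, 10]] (rows listed top to bottom)


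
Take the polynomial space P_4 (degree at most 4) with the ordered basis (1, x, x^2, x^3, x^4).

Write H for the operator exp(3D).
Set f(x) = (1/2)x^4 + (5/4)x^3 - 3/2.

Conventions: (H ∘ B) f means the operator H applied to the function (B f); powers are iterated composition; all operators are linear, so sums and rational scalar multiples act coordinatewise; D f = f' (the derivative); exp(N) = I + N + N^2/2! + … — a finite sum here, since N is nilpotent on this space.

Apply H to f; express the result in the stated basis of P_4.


g(x) = (1/2)x^4 + (29/4)x^3 + (153/4)x^2 + (351/4)x + 291/4

order-1 term: 6x^3 + (45/4)x^2
order-2 term: 27x^2 + (135/4)x
order-3 term: 54x + 135/4
order-4 term: 81/2
the series for exp(3D) f terminates at order 4
exp(3D) f = (1/2)x^4 + (29/4)x^3 + (153/4)x^2 + (351/4)x + 291/4


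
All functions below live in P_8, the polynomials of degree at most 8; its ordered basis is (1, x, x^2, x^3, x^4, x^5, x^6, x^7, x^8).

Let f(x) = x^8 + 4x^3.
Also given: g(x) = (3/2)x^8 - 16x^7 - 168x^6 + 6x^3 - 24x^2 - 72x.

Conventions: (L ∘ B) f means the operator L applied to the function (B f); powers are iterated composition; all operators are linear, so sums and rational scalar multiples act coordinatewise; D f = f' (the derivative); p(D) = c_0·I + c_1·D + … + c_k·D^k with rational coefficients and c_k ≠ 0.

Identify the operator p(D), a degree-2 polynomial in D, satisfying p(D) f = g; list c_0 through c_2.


D^0 f = x^8 + 4x^3
D^1 f = 8x^7 + 12x^2
D^2 f = 56x^6 + 24x
matching coefficients of g against c_0 f + c_1 Df + … from the top degree down determines the c_i
solution: c_0 = 3/2, c_1 = -2, c_2 = -3

c_0 = 3/2, c_1 = -2, c_2 = -3


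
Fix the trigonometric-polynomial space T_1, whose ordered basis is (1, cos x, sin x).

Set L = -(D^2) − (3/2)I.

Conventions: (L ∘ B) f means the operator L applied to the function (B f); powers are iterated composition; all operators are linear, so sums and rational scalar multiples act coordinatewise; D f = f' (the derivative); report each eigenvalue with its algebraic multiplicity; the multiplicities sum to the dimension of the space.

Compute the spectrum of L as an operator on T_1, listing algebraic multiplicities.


λ = -3/2 (multiplicity 1), λ = -1/2 (multiplicity 2)

image of 1: -3/2
image of cos x: -(1/2)cos x
image of sin x: -(1/2)sin x
the matrix is diagonal; its diagonal is (-3/2, -1/2, -1/2)
for a triangular matrix the eigenvalues are the diagonal entries, with algebraic multiplicity their repetition count


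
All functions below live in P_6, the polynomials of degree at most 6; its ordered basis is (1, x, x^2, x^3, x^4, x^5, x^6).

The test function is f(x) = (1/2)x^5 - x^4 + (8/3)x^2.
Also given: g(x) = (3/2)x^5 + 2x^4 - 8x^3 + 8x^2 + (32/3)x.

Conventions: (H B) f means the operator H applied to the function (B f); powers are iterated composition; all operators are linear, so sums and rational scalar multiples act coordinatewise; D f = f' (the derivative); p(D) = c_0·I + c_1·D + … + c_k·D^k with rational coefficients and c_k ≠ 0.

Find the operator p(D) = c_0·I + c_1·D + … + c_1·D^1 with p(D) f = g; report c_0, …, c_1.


D^0 f = (1/2)x^5 - x^4 + (8/3)x^2
D^1 f = (5/2)x^4 - 4x^3 + (16/3)x
matching coefficients of g against c_0 f + c_1 Df + … from the top degree down determines the c_i
solution: c_0 = 3, c_1 = 2

c_0 = 3, c_1 = 2


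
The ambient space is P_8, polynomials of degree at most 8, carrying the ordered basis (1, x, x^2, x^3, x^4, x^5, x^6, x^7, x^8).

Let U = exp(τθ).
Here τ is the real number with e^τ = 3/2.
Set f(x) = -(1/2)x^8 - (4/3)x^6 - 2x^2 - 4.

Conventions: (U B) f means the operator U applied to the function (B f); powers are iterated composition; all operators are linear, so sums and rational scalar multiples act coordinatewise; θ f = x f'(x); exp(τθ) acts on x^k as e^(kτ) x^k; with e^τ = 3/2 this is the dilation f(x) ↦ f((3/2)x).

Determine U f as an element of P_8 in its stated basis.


g(x) = -(6561/512)x^8 - (243/16)x^6 - (9/2)x^2 - 4

exp(τθ) x^k = e^(kτ) x^k; with e^τ = 3/2 this sends x^k to (3/2)^k x^k
x^2 ↦ 9/4 x^2
x^6 ↦ 729/64 x^6
x^8 ↦ 6561/256 x^8
applying this coordinatewise to f: exp(τθ) f = -(6561/512)x^8 - (243/16)x^6 - (9/2)x^2 - 4


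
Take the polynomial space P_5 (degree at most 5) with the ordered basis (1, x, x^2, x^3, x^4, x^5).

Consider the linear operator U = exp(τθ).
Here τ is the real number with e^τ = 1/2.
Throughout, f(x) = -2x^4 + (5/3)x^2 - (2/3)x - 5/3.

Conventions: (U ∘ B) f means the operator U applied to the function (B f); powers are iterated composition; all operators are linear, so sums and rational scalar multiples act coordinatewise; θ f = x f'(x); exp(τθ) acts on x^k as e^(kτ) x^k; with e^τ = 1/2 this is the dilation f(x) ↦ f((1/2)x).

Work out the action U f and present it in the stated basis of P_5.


g(x) = -(1/8)x^4 + (5/12)x^2 - (1/3)x - 5/3

exp(τθ) x^k = e^(kτ) x^k; with e^τ = 1/2 this sends x^k to (1/2)^k x^k
x ↦ 1/2 x
x^2 ↦ 1/4 x^2
x^4 ↦ 1/16 x^4
applying this coordinatewise to f: exp(τθ) f = -(1/8)x^4 + (5/12)x^2 - (1/3)x - 5/3


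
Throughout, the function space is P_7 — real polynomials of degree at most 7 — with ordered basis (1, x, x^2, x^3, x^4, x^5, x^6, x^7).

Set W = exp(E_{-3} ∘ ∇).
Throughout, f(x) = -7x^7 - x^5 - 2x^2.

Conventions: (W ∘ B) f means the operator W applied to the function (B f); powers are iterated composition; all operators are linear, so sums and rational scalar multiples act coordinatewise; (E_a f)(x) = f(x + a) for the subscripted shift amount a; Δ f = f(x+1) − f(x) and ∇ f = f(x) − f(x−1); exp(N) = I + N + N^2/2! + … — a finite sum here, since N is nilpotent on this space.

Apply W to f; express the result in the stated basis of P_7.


g(x) = -7x^7 - 49x^6 + 881x^5 - 4170x^4 - 19295x^3 + 242084x^2 - 633234x + 70393

order-1 term: -49x^6 + 1029x^5 - 9070x^4 + 42945x^3 - 115177x^2 + 165854x - 100146
order-2 term: -147x^5 + 5145x^4 - 72285x^3 + 509565x^2 - 1802274x + 2558470
order-3 term: -245x^4 + 10290x^3 - 162445x^2 + 1142400x - 3019652
order-4 term: -245x^3 + 10290x^2 - 144310x + 675780
order-5 term: -147x^2 + 5145x - 45081
order-6 term: -49x + 1029
order-7 term: -7
the series for exp(E_{-3} ∘ ∇) f terminates at order 7
exp(E_{-3} ∘ ∇) f = -7x^7 - 49x^6 + 881x^5 - 4170x^4 - 19295x^3 + 242084x^2 - 633234x + 70393


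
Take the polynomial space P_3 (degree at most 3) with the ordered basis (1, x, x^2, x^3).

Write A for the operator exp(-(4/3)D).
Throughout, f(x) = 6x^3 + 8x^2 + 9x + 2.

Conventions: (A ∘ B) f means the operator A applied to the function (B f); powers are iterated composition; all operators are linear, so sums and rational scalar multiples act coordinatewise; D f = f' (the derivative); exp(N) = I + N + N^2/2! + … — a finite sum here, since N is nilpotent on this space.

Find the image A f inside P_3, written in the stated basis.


g(x) = 6x^3 - 16x^2 + (59/3)x - 10

order-1 term: -24x^2 - (64/3)x - 12
order-2 term: 32x + 128/9
order-3 term: -128/9
the series for exp(-(4/3)D) f terminates at order 3
exp(-(4/3)D) f = 6x^3 - 16x^2 + (59/3)x - 10


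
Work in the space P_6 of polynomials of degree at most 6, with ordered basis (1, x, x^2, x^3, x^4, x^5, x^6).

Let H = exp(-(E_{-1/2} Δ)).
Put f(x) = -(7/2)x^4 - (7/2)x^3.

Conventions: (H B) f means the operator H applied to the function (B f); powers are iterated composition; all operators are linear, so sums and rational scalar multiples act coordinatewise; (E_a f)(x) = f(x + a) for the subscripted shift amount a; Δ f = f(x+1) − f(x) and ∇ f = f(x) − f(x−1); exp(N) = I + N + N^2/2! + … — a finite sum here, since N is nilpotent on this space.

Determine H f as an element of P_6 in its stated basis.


the image equals g(x) = -(7/2)x^4 + (21/2)x^3 - (21/2)x^2 + 7x - 21/8

order-1 term: 14x^3 + (21/2)x^2 + (7/2)x + 7/8
order-2 term: -21x^2 - (21/2)x - 7/2
order-3 term: 14x + 7/2
order-4 term: -7/2
the series for exp(-(E_{-1/2} Δ)) f terminates at order 4
exp(-(E_{-1/2} Δ)) f = -(7/2)x^4 + (21/2)x^3 - (21/2)x^2 + 7x - 21/8


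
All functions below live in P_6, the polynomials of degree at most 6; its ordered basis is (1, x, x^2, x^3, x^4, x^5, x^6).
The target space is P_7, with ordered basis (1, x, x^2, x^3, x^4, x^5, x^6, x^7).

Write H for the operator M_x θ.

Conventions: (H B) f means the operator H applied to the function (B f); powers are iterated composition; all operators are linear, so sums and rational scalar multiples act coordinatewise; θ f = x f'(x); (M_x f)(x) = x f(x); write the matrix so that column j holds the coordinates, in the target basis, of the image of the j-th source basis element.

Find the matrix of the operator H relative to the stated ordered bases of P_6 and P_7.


image of 1: 0
image of x: x^2
image of x^2: 2x^3
image of x^3: 3x^4
image of x^4: 4x^5
image of x^5: 5x^6
image of x^6: 6x^7
each image's coordinates form column j of the matrix

the matrix is [[0, 0, 0, 0, 0, 0, 0]; [0, 0, 0, 0, 0, 0, 0]; [0, 1, 0, 0, 0, 0, 0]; [0, 0, 2, 0, 0, 0, 0]; [0, 0, 0, 3, 0, 0, 0]; [0, 0, 0, 0, 4, 0, 0]; [0, 0, 0, 0, 0, 5, 0]; [0, 0, 0, 0, 0, 0, 6]] (rows listed top to bottom)


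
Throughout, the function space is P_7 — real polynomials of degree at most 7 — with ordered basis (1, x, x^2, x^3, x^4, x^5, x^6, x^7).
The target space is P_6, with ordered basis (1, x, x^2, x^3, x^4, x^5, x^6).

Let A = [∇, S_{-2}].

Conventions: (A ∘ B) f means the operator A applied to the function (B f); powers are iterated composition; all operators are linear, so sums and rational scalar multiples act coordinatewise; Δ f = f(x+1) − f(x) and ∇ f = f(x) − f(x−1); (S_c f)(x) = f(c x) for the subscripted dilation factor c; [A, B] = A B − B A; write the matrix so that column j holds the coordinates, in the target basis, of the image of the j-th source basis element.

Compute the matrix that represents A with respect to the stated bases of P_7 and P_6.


image of 1: 0
image of x: -3
image of x^2: 12x - 3
image of x^3: -36x^2 + 18x - 9
image of x^4: 96x^3 - 72x^2 + 72x - 15
image of x^5: -240x^4 + 240x^3 - 360x^2 + 150x - 33
image of x^6: 576x^5 - 720x^4 + 1440x^3 - 900x^2 + 396x - 63
image of x^7: -1344x^6 + 2016x^5 - 5040x^4 + 4200x^3 - 2772x^2 + 882x - 129
each image's coordinates form column j of the matrix

the matrix is [[0, -3, -3, -9, -15, -33, -63, -129]; [0, 0, 12, 18, 72, 150, 396, 882]; [0, 0, 0, -36, -72, -360, -900, -2772]; [0, 0, 0, 0, 96, 240, 1440, 4200]; [0, 0, 0, 0, 0, -240, -720, -5040]; [0, 0, 0, 0, 0, 0, 576, 2016]; [0, 0, 0, 0, 0, 0, 0, -1344]] (rows listed top to bottom)


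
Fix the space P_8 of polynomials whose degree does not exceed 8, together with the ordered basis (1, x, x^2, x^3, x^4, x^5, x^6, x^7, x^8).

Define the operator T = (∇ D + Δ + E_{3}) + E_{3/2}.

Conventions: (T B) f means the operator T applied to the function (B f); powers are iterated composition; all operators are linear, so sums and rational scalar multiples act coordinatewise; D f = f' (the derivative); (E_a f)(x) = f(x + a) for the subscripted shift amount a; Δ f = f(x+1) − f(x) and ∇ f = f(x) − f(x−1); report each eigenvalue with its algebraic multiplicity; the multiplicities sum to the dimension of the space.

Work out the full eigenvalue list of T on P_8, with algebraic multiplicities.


λ = 2 (multiplicity 9)

image of 1: 2
image of x: 2x + 11/2
image of x^2: 2x^2 + 11x + 57/4
image of x^3: 2x^3 + (33/2)x^2 + (171/4)x + 227/8
image of x^4: 2x^4 + 22x^3 + (171/2)x^2 + (227/2)x + 1457/16
image of x^5: 2x^5 + (55/2)x^4 + (285/2)x^3 + (1135/4)x^2 + (7285/16)x + 7891/32
image of x^6: 2x^6 + 33x^5 + (855/4)x^4 + (1135/2)x^3 + (21855/16)x^2 + (23673/16)x + 47833/64
image of x^7: 2x^7 + (77/2)x^6 + (1197/4)x^5 + (7945/8)x^4 + (50995/16)x^3 + (165711/32)x^2 + (334831/64)x + 281355/128
image of x^8: 2x^8 + 44x^7 + 399x^6 + 1589x^5 + (50995/8)x^4 + (55237/4)x^3 + (334831/16)x^2 + (281355/16)x + 1688481/256
the matrix is upper triangular; its diagonal is (2, 2, 2, 2, 2, 2, 2, 2, 2)
for a triangular matrix the eigenvalues are the diagonal entries, with algebraic multiplicity their repetition count


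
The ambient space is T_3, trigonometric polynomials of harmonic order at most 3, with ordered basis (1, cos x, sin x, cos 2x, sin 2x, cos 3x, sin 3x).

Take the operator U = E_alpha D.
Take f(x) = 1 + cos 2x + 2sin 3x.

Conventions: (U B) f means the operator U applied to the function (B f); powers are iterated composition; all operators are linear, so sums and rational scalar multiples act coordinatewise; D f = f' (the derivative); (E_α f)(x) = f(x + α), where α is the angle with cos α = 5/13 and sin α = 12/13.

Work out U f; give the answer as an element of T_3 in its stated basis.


the image equals g(x) = -(240/169)cos 2x + (238/169)sin 2x - (12210/2197)cos 3x + (4968/2197)sin 3x

D f = -2sin 2x + 6cos 3x
E_alpha D f = -(240/169)cos 2x + (238/169)sin 2x - (12210/2197)cos 3x + (4968/2197)sin 3x


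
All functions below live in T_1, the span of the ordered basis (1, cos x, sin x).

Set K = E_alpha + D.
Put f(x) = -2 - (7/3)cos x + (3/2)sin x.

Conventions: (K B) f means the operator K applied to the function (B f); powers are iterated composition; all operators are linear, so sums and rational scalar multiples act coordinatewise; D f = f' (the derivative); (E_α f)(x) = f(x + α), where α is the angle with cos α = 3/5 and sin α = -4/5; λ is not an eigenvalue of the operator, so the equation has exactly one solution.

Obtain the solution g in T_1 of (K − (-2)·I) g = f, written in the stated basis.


the result is g(x) = -2/3 - (191/204)cos x + (103/204)sin x

write g with unknown coordinates in the stated basis and equate coefficients in (K − (-2)·I) g = f
solving from the highest basis element down gives g = -2/3 - (191/204)cos x + (103/204)sin x
check: K g = -2/3 - (47/102)cos x + (25/51)sin x
so K g − (-2)·g = -2 - (7/3)cos x + (3/2)sin x = f ✓


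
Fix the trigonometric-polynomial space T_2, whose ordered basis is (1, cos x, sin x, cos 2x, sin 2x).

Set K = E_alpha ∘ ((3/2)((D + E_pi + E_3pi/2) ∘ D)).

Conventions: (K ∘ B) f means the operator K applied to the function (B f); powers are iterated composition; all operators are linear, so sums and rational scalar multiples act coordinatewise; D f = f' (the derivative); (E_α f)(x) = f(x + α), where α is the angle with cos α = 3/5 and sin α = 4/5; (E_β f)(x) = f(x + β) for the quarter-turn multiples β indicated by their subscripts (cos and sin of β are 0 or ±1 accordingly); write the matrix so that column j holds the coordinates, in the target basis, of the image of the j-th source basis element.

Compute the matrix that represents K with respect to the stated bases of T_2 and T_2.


the matrix is [[0, 0, 0, 0, 0]; [0, 6/5, -9/10, 0, 0]; [0, 9/10, 6/5, 0, 0]; [0, 0, 0, 42/25, -144/25]; [0, 0, 0, 144/25, 42/25]] (rows listed top to bottom)

image of 1: 0
image of cos x: (6/5)cos x + (9/10)sin x
image of sin x: -(9/10)cos x + (6/5)sin x
image of cos 2x: (42/25)cos 2x + (144/25)sin 2x
image of sin 2x: -(144/25)cos 2x + (42/25)sin 2x
each image's coordinates form column j of the matrix


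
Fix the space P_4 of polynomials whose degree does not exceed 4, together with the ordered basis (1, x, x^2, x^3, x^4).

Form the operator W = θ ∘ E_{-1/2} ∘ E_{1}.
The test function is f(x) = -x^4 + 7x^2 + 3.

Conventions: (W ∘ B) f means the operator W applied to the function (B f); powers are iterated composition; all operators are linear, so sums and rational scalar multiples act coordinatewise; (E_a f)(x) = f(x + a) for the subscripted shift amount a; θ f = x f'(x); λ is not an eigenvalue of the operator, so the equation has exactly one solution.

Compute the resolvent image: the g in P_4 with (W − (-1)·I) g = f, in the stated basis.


write g with unknown coordinates in the stated basis and equate coefficients in (W − (-1)·I) g = f
solving from the highest basis element down gives g = -(1/5)x^4 + (3/10)x^3 + (67/30)x^2 - (283/240)x + 3
check: W g = -(4/5)x^4 - (3/10)x^3 + (143/30)x^2 + (283/240)x
so W g − (-1)·g = -x^4 + 7x^2 + 3 = f ✓

g(x) = -(1/5)x^4 + (3/10)x^3 + (67/30)x^2 - (283/240)x + 3


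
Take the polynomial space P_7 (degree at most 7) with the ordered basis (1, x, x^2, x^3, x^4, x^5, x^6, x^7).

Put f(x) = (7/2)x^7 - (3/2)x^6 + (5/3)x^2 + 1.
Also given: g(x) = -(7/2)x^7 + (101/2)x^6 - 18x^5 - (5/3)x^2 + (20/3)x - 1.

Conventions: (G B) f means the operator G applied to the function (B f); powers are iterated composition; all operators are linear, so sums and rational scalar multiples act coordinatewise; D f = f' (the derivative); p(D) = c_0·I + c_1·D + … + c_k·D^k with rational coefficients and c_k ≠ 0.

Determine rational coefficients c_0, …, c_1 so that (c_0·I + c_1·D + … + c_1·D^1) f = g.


c_0 = -1, c_1 = 2

D^0 f = (7/2)x^7 - (3/2)x^6 + (5/3)x^2 + 1
D^1 f = (49/2)x^6 - 9x^5 + (10/3)x
matching coefficients of g against c_0 f + c_1 Df + … from the top degree down determines the c_i
solution: c_0 = -1, c_1 = 2


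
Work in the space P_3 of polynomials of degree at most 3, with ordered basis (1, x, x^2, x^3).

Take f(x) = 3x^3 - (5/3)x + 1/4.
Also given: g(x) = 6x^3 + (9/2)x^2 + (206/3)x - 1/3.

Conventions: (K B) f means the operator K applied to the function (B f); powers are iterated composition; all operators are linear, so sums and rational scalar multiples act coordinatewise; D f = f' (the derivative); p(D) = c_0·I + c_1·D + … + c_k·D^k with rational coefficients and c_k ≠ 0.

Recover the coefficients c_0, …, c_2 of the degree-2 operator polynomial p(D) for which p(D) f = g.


c_0 = 2, c_1 = 1/2, c_2 = 4

D^0 f = 3x^3 - (5/3)x + 1/4
D^1 f = 9x^2 - 5/3
D^2 f = 18x
matching coefficients of g against c_0 f + c_1 Df + … from the top degree down determines the c_i
solution: c_0 = 2, c_1 = 1/2, c_2 = 4


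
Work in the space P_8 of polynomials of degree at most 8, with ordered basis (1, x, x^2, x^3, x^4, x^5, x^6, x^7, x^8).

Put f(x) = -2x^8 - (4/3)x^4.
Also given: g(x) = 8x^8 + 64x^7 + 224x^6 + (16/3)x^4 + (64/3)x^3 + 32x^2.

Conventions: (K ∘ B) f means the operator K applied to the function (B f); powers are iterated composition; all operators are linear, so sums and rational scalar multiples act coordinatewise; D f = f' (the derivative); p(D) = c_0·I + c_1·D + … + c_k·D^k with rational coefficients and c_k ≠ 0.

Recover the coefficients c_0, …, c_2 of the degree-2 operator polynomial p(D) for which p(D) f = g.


c_0 = -4, c_1 = -4, c_2 = -2

D^0 f = -2x^8 - (4/3)x^4
D^1 f = -16x^7 - (16/3)x^3
D^2 f = -112x^6 - 16x^2
matching coefficients of g against c_0 f + c_1 Df + … from the top degree down determines the c_i
solution: c_0 = -4, c_1 = -4, c_2 = -2


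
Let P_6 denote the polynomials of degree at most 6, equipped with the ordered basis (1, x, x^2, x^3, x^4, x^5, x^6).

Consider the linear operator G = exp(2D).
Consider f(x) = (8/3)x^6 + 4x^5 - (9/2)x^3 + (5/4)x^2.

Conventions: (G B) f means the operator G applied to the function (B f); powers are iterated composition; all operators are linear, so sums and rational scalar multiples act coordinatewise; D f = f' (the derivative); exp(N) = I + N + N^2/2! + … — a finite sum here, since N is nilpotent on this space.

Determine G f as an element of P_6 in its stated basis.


order-1 term: 32x^5 + 40x^4 - 27x^2 + 5x
order-2 term: 160x^4 + 160x^3 - 54x + 5
order-3 term: (1280/3)x^3 + 320x^2 - 36
order-4 term: 640x^2 + 320x
order-5 term: 512x + 128
order-6 term: 512/3
the series for exp(2D) f terminates at order 6
exp(2D) f = (8/3)x^6 + 36x^5 + 200x^4 + (3493/6)x^3 + (3737/4)x^2 + 783x + 803/3

the image equals g(x) = (8/3)x^6 + 36x^5 + 200x^4 + (3493/6)x^3 + (3737/4)x^2 + 783x + 803/3


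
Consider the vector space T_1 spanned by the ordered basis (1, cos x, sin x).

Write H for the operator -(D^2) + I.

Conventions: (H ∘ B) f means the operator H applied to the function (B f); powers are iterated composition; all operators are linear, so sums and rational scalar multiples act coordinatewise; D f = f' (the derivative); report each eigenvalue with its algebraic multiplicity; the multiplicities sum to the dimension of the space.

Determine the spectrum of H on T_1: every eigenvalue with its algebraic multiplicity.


image of 1: 1
image of cos x: 2cos x
image of sin x: 2sin x
the matrix is diagonal; its diagonal is (1, 2, 2)
for a triangular matrix the eigenvalues are the diagonal entries, with algebraic multiplicity their repetition count

λ = 1 (multiplicity 1), λ = 2 (multiplicity 2)


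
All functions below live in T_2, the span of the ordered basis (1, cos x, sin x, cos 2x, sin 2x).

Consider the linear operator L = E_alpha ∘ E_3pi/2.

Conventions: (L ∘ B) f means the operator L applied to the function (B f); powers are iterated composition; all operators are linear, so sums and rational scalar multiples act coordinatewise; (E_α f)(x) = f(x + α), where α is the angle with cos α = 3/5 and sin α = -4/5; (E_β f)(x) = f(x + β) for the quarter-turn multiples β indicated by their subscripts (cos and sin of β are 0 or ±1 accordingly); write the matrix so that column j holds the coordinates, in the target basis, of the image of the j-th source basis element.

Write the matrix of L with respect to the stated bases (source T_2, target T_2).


image of 1: 1
image of cos x: -(4/5)cos x + (3/5)sin x
image of sin x: -(3/5)cos x - (4/5)sin x
image of cos 2x: (7/25)cos 2x - (24/25)sin 2x
image of sin 2x: (24/25)cos 2x + (7/25)sin 2x
each image's coordinates form column j of the matrix

the matrix is [[1, 0, 0, 0, 0]; [0, -4/5, -3/5, 0, 0]; [0, 3/5, -4/5, 0, 0]; [0, 0, 0, 7/25, 24/25]; [0, 0, 0, -24/25, 7/25]] (rows listed top to bottom)


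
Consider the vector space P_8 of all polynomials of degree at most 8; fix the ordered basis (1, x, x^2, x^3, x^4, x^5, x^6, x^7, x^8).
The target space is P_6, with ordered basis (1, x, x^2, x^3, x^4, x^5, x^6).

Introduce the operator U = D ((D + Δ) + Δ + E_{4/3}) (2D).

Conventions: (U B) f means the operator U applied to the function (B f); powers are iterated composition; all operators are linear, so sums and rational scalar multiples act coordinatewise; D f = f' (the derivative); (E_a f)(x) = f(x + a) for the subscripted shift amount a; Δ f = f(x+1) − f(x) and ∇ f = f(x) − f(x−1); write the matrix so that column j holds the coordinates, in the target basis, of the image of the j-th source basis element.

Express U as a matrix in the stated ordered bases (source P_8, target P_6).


the matrix is [[0, 0, 4, 52, 272/3, 4720/27, 8360/27, 42280/81, 622048/729]; [0, 0, 0, 12, 208, 1360/3, 9440/9, 58520/27, 338240/81]; [0, 0, 0, 0, 24, 520, 1360, 33040/9, 234080/27]; [0, 0, 0, 0, 0, 40, 1040, 9520/3, 264320/27]; [0, 0, 0, 0, 0, 0, 60, 1820, 19040/3]; [0, 0, 0, 0, 0, 0, 0, 84, 2912]; [0, 0, 0, 0, 0, 0, 0, 0, 112]] (rows listed top to bottom)

image of 1: 0
image of x: 0
image of x^2: 4
image of x^3: 12x + 52
image of x^4: 24x^2 + 208x + 272/3
image of x^5: 40x^3 + 520x^2 + (1360/3)x + 4720/27
image of x^6: 60x^4 + 1040x^3 + 1360x^2 + (9440/9)x + 8360/27
image of x^7: 84x^5 + 1820x^4 + (9520/3)x^3 + (33040/9)x^2 + (58520/27)x + 42280/81
image of x^8: 112x^6 + 2912x^5 + (19040/3)x^4 + (264320/27)x^3 + (234080/27)x^2 + (338240/81)x + 622048/729
each image's coordinates form column j of the matrix
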